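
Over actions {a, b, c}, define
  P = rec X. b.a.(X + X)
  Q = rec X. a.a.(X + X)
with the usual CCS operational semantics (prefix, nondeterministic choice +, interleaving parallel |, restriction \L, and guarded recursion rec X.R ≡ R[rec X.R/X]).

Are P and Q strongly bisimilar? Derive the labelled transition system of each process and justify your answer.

P's transition system — 3 states:
  u0 = rec X. b.a.(X + X) :: —b→ u1
  u1 = a.((rec X. b.a.(X + X)) + (rec X. b.a.(X + X))) :: —a→ u2
  u2 = (rec X. b.a.(X + X)) + (rec X. b.a.(X + X)) :: —b→ u1
Q's transition system — 3 states:
  v0 = rec X. a.a.(X + X) :: —a→ v1
  v1 = a.((rec X. a.a.(X + X)) + (rec X. a.a.(X + X))) :: —a→ v2
  v2 = (rec X. a.a.(X + X)) + (rec X. a.a.(X + X)) :: —a→ v1
Bisimilarity quotient blocks:
  B0 = {u0, u2}
  B1 = {u1}
  B2 = {v0, v1, v2}
u0 ∈ B0, v0 ∈ B2 → different blocks

P ≁ Q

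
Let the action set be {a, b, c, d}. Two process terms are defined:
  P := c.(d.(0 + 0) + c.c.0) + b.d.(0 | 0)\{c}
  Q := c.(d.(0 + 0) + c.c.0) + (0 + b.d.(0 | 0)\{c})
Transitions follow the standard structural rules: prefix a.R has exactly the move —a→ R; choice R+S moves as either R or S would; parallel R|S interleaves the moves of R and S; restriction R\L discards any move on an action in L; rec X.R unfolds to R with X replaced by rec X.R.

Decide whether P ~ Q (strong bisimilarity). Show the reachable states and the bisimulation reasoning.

P's transition system — 7 states:
  m0 = c.(d.(0 + 0) + c.c.0) + b.d.(0 | 0)\{c} ⊢ -b-> m1, -c-> m2
  m1 = d.(0 | 0)\{c} ⊢ -d-> m3
  m2 = d.(0 + 0) + c.c.0 ⊢ -c-> m4, -d-> m5
  m3 = (0 | 0)\{c} ⊢ deadlocked
  m4 = c.0 ⊢ -c-> m6
  m5 = 0 + 0 ⊢ deadlocked
  m6 = 0 ⊢ deadlocked
Q's transition system — 7 states:
  n0 = c.(d.(0 + 0) + c.c.0) + (0 + b.d.(0 | 0)\{c}) ⊢ -b-> n1, -c-> n2
  n1 = d.(0 | 0)\{c} ⊢ -d-> n3
  n2 = d.(0 + 0) + c.c.0 ⊢ -c-> n4, -d-> n5
  n3 = (0 | 0)\{c} ⊢ deadlocked
  n4 = c.0 ⊢ -c-> n6
  n5 = 0 + 0 ⊢ deadlocked
  n6 = 0 ⊢ deadlocked
Partition-refinement fixed point:
  B0 = {m0, n0}
  B1 = {m2, n2}
  B2 = {m3, m5, m6, n3, n5, n6}
  B3 = {m4, n4}
  B4 = {m1, n1}
m0 ∈ B0, n0 ∈ B0 → same block

bisimilar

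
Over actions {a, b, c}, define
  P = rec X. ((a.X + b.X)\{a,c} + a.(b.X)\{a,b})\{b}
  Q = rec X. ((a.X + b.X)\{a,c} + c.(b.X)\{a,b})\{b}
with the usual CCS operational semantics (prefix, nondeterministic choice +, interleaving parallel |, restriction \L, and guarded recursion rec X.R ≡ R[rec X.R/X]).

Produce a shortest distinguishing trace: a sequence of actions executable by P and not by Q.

Reachable graph of P (2 states):
  u0 = rec X. ((a.X + b.X)\{a,c} + a.(b.X)\{a,b})\{b} → ··a··> u1
  u1 = (b.(rec X. ((a.X + b.X)\{a,c} + a.(b.X)\{a,b})\{b}))\{a,b}\{b} → deadlocked
Reachable graph of Q (2 states):
  v0 = rec X. ((a.X + b.X)\{a,c} + c.(b.X)\{a,b})\{b} → ··c··> v1
  v1 = (b.(rec X. ((a.X + b.X)\{a,c} + c.(b.X)\{a,b})\{b}))\{a,b}\{b} → deadlocked
Executing a from P (initial set {u0}):
  after a @ step 1: {u1}
  — P admits the full trace.
Executing a from Q (initial set {v0}):
  after a @ step 1: ∅ (Q stuck)

a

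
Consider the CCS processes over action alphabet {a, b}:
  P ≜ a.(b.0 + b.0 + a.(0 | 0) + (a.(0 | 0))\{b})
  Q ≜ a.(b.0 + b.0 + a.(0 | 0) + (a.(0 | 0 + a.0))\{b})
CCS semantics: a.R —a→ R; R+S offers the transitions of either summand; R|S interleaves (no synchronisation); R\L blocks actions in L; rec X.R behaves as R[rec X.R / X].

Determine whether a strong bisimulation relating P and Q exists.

P's transition system — 5 states:
  s0 = a.(b.0 + b.0 + a.(0 | 0) + (a.(0 | 0))\{b}) → —a→ s1
  s1 = b.0 + b.0 + a.(0 | 0) + (a.(0 | 0))\{b} → —a→ s2, —a→ s3, —b→ s4
  s2 = (0 | 0)\{b} → deadlocked
  s3 = 0 | 0 → deadlocked
  s4 = 0 → deadlocked
Q's transition system — 6 states:
  t0 = a.(b.0 + b.0 + a.(0 | 0) + (a.(0 | 0 + a.0))\{b}) → —a→ t1
  t1 = b.0 + b.0 + a.(0 | 0) + (a.(0 | 0 + a.0))\{b} → —a→ t2, —a→ t3, —b→ t4
  t2 = (0 | 0 + a.0)\{b} → —a→ t5
  t3 = 0 | 0 → deadlocked
  t4 = 0 → deadlocked
  t5 = 0\{b} → deadlocked
Coarsest stable partition (strong bisimilarity classes):
  B0 = {s0}
  B1 = {s1}
  B2 = {s2, s3, s4, t3, t4, t5}
  B3 = {t0}
  B4 = {t1}
  B5 = {t2}
s0 ∈ B0, t0 ∈ B3 → different blocks

NO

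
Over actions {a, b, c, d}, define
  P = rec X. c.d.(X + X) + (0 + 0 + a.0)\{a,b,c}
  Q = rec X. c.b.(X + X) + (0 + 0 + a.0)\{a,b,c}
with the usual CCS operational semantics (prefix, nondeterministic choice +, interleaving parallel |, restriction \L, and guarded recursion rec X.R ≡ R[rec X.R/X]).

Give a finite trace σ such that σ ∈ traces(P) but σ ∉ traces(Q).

cd

LTS(P): 3 reachable states
  m0 = rec X. c.d.(X + X) + (0 + 0 + a.0)\{a,b,c} | -c-> m1
  m1 = d.((rec X. c.d.(X + X) + (0 + 0 + a.0)\{a,b,c}) + (rec X. c.d.(X + X) + (0 + 0 + a.0)\{a,b,c})) | -d-> m2
  m2 = (rec X. c.d.(X + X) + (0 + 0 + a.0)\{a,b,c}) + (rec X. c.d.(X + X) + (0 + 0 + a.0)\{a,b,c}) | -c-> m1
LTS(Q): 3 reachable states
  n0 = rec X. c.b.(X + X) + (0 + 0 + a.0)\{a,b,c} | -c-> n1
  n1 = b.((rec X. c.b.(X + X) + (0 + 0 + a.0)\{a,b,c}) + (rec X. c.b.(X + X) + (0 + 0 + a.0)\{a,b,c})) | -b-> n2
  n2 = (rec X. c.b.(X + X) + (0 + 0 + a.0)\{a,b,c}) + (rec X. c.b.(X + X) + (0 + 0 + a.0)\{a,b,c}) | -c-> n1
Executing cd from P (initial set {m0}):
  [1] c ⇒ {m1}
  [2] d ⇒ {m2}
  P completes σ.
Executing cd from Q (initial set {n0}):
  [1] c ⇒ {n1}
  [2] d ⇒ no successor for Q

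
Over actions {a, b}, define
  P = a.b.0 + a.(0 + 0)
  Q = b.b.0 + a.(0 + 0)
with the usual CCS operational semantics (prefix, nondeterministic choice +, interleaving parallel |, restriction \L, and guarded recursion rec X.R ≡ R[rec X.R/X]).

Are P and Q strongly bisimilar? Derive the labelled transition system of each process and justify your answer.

not bisimilar

P's transition system — 4 states:
  p0 = a.b.0 + a.(0 + 0) has moves --a--▸ p1, --a--▸ p2
  p1 = 0 + 0 has moves ∅
  p2 = b.0 has moves --b--▸ p3
  p3 = 0 has moves ∅
Q's transition system — 4 states:
  q0 = b.b.0 + a.(0 + 0) has moves --a--▸ q1, --b--▸ q2
  q1 = 0 + 0 has moves ∅
  q2 = b.0 has moves --b--▸ q3
  q3 = 0 has moves ∅
Bisimilarity quotient blocks:
  B0 = {p0}
  B1 = {p1, p3, q1, q3}
  B2 = {p2, q2}
  B3 = {q0}
p0 ∈ B0, q0 ∈ B3 → different blocks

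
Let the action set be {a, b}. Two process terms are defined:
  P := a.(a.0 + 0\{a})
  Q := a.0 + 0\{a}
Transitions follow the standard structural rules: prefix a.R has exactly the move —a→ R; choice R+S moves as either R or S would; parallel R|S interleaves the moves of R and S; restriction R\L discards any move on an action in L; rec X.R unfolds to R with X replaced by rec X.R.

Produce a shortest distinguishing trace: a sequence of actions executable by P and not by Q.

aa

LTS(P): 3 reachable states
  u0 = a.(a.0 + 0\{a}) → --a--▸ u1
  u1 = a.0 + 0\{a} → --a--▸ u2
  u2 = 0 → (no moves)
LTS(Q): 2 reachable states
  v0 = a.0 + 0\{a} → --a--▸ v1
  v1 = 0 → (no moves)
Executing aa from P (initial set {u0}):
  [1] a ⇒ {u1}
  [2] a ⇒ {u2}
  P completes σ.
Executing aa from Q (initial set {v0}):
  [1] a ⇒ {v1}
  [2] a ⇒ ∅  — Q cannot continue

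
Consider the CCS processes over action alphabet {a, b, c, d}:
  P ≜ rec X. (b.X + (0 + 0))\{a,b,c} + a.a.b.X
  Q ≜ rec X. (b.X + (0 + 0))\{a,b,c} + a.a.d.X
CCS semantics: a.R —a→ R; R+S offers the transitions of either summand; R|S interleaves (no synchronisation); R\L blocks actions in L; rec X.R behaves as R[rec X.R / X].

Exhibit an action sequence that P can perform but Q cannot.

LTS(P): 3 reachable states
  s0 = rec X. (b.X + (0 + 0))\{a,b,c} + a.a.b.X | =a=> s1
  s1 = a.b.(rec X. (b.X + (0 + 0))\{a,b,c} + a.a.b.X) | =a=> s2
  s2 = b.(rec X. (b.X + (0 + 0))\{a,b,c} + a.a.b.X) | =b=> s0
LTS(Q): 3 reachable states
  t0 = rec X. (b.X + (0 + 0))\{a,b,c} + a.a.d.X | =a=> t1
  t1 = a.d.(rec X. (b.X + (0 + 0))\{a,b,c} + a.a.d.X) | =a=> t2
  t2 = d.(rec X. (b.X + (0 + 0))\{a,b,c} + a.a.d.X) | =d=> t0
Run σ = ⟨aab⟩ on P: start {s0}
  after a @ step 1: {s1}
  after a @ step 2: {s2}
  after b @ step 3: {s0}
  — P admits the full trace.
Run σ = ⟨aab⟩ on Q: start {t0}
  after a @ step 1: {t1}
  after a @ step 2: {t2}
  after b @ step 3: no successor for Q

aab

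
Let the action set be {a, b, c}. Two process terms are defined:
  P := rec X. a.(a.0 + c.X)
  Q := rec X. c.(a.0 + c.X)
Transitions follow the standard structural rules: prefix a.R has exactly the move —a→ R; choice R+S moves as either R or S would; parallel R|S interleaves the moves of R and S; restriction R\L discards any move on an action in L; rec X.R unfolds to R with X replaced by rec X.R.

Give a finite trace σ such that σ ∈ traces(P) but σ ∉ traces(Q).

a

LTS(P): 3 reachable states
  s0 = rec X. a.(a.0 + c.X) | --a--▸ s1
  s1 = a.0 + c.(rec X. a.(a.0 + c.X)) | --a--▸ s2, --c--▸ s0
  s2 = 0 | ∅
LTS(Q): 3 reachable states
  t0 = rec X. c.(a.0 + c.X) | --c--▸ t1
  t1 = a.0 + c.(rec X. c.(a.0 + c.X)) | --a--▸ t2, --c--▸ t0
  t2 = 0 | ∅
Executing a from P (initial set {s0}):
  after a @ step 1: {s1}
  ✓ P
Executing a from Q (initial set {t0}):
  after a @ step 1: ∅ (Q stuck)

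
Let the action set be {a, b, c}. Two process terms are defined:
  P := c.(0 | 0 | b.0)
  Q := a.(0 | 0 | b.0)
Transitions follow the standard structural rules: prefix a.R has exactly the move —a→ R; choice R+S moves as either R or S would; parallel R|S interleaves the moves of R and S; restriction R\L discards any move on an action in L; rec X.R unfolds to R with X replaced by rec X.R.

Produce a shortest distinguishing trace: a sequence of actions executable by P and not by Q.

P's transition system — 3 states:
  s0 = c.(0 | 0 | b.0) :: --c--▸ s1
  s1 = 0 | 0 | b.0 :: --b--▸ s2
  s2 = 0 | 0 | 0 :: stopped
Q's transition system — 3 states:
  t0 = a.(0 | 0 | b.0) :: --a--▸ t1
  t1 = 0 | 0 | b.0 :: --b--▸ t2
  t2 = 0 | 0 | 0 :: stopped
Trace ⟨c⟩ through P, begin at {s0}:
  after c @ step 1: {s1}
  P completes σ.
Trace ⟨c⟩ through Q, begin at {t0}:
  after c @ step 1: ∅ (Q stuck)

c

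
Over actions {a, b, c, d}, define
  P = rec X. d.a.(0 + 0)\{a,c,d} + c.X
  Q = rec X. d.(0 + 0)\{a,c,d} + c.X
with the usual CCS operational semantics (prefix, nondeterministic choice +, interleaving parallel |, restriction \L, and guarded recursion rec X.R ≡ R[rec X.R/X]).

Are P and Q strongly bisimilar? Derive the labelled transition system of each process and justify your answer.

P ≁ Q

P's transition system — 3 states:
  p0 = rec X. d.a.(0 + 0)\{a,c,d} + c.X ⊢ =c=> p0, =d=> p1
  p1 = a.(0 + 0)\{a,c,d} ⊢ =a=> p2
  p2 = (0 + 0)\{a,c,d} ⊢ stopped
Q's transition system — 2 states:
  q0 = rec X. d.(0 + 0)\{a,c,d} + c.X ⊢ =c=> q0, =d=> q1
  q1 = (0 + 0)\{a,c,d} ⊢ stopped
Coarsest stable partition (strong bisimilarity classes):
  B0 = {p0}
  B1 = {p1}
  B2 = {p2, q1}
  B3 = {q0}
p0 ∈ B0, q0 ∈ B3 → different blocks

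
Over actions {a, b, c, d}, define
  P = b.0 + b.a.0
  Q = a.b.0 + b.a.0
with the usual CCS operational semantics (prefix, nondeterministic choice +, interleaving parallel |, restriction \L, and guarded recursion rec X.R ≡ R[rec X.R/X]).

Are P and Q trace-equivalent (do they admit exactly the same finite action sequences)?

NO — witness ⟨a⟩

LTS(P): 3 reachable states
  s0 = b.0 + b.a.0 :: -b-> s1, -b-> s2
  s1 = 0 :: ·
  s2 = a.0 :: -a-> s1
LTS(Q): 4 reachable states
  t0 = a.b.0 + b.a.0 :: -a-> t1, -b-> t2
  t1 = b.0 :: -b-> t3
  t2 = a.0 :: -a-> t3
  t3 = 0 :: ·
Executing a from Q (initial set {t0}):
  step 1 (a): {t1}
  ✓ Q
Executing a from P (initial set {s0}):
  step 1 (a): no successor for P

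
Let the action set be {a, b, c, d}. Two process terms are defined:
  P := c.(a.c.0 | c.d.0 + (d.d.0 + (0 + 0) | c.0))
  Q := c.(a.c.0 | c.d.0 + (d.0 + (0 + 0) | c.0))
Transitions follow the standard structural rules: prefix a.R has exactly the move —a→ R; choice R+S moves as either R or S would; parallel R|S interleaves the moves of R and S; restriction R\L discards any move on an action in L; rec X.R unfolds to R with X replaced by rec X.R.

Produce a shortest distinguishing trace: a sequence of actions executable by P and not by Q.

cdd

P's transition system — 13 states:
  m0 = c.(a.c.0 | c.d.0 + (d.d.0 + (0 + 0) | c.0)) | --c--▸ m1
  m1 = a.c.0 | c.d.0 + (d.d.0 + (0 + 0) | c.0) | --a--▸ m2, --c--▸ m3, --c--▸ m4, --d--▸ m5
  m2 = c.0 | c.d.0 | --c--▸ m6, --c--▸ m7
  m3 = (0 + 0) | 0 | ∅
  m4 = a.c.0 | d.0 | --a--▸ m7, --d--▸ m8
  m5 = d.0 | --d--▸ m9
  m6 = 0 | c.d.0 | --c--▸ m10
  m7 = c.0 | d.0 | --c--▸ m10, --d--▸ m11
  m8 = a.c.0 | 0 | --a--▸ m11
  m9 = 0 | ∅
  m10 = 0 | d.0 | --d--▸ m12
  m11 = c.0 | 0 | --c--▸ m12
  m12 = 0 | 0 | ∅
Q's transition system — 12 states:
  n0 = c.(a.c.0 | c.d.0 + (d.0 + (0 + 0) | c.0)) | --c--▸ n1
  n1 = a.c.0 | c.d.0 + (d.0 + (0 + 0) | c.0) | --a--▸ n2, --c--▸ n3, --c--▸ n4, --d--▸ n5
  n2 = c.0 | c.d.0 | --c--▸ n6, --c--▸ n7
  n3 = (0 + 0) | 0 | ∅
  n4 = a.c.0 | d.0 | --a--▸ n7, --d--▸ n8
  n5 = 0 | ∅
  n6 = 0 | c.d.0 | --c--▸ n9
  n7 = c.0 | d.0 | --c--▸ n9, --d--▸ n10
  n8 = a.c.0 | 0 | --a--▸ n10
  n9 = 0 | d.0 | --d--▸ n11
  n10 = c.0 | 0 | --c--▸ n11
  n11 = 0 | 0 | ∅
Trace ⟨cdd⟩ through P, begin at {m0}:
  after c @ step 1: {m1}
  after d @ step 2: {m5}
  after d @ step 3: {m9}
  P completes σ.
Trace ⟨cdd⟩ through Q, begin at {n0}:
  after c @ step 1: {n1}
  after d @ step 2: {n5}
  after d @ step 3: no successor for Q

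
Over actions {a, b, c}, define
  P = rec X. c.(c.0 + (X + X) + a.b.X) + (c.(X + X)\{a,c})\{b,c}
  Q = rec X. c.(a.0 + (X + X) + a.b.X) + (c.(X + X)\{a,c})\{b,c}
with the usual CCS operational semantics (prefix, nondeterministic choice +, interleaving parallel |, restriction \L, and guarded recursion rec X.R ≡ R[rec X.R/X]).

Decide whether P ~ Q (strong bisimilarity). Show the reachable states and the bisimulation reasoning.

P's transition system — 4 states:
  u0 = rec X. c.(c.0 + (X + X) + a.b.X) + (c.(X + X)\{a,c})\{b,c} has moves ··c··> u1
  u1 = c.0 + ((rec X. c.(c.0 + (X + X) + a.b.X) + (c.(X + X)\{a,c})\{b,c}) + (rec X. c.(c.0 + (X + X) + a.b.X) + (c.(X + X)\{a,c})\{b,c})) + a.b.(rec X. c.(c.0 + (X + X) + a.b.X) + (c.(X + X)\{a,c})\{b,c}) has moves ··a··> u2, ··c··> u1, ··c··> u3
  u2 = b.(rec X. c.(c.0 + (X + X) + a.b.X) + (c.(X + X)\{a,c})\{b,c}) has moves ··b··> u0
  u3 = 0 has moves stopped
Q's transition system — 4 states:
  v0 = rec X. c.(a.0 + (X + X) + a.b.X) + (c.(X + X)\{a,c})\{b,c} has moves ··c··> v1
  v1 = a.0 + ((rec X. c.(a.0 + (X + X) + a.b.X) + (c.(X + X)\{a,c})\{b,c}) + (rec X. c.(a.0 + (X + X) + a.b.X) + (c.(X + X)\{a,c})\{b,c})) + a.b.(rec X. c.(a.0 + (X + X) + a.b.X) + (c.(X + X)\{a,c})\{b,c}) has moves ··a··> v2, ··a··> v3, ··c··> v1
  v2 = 0 has moves stopped
  v3 = b.(rec X. c.(a.0 + (X + X) + a.b.X) + (c.(X + X)\{a,c})\{b,c}) has moves ··b··> v0
Coarsest stable partition (strong bisimilarity classes):
  B0 = {u0}
  B1 = {u1}
  B2 = {u2}
  B3 = {u3, v2}
  B4 = {v0}
  B5 = {v1}
  B6 = {v3}
u0 ∈ B0, v0 ∈ B4 → different blocks

P ≁ Q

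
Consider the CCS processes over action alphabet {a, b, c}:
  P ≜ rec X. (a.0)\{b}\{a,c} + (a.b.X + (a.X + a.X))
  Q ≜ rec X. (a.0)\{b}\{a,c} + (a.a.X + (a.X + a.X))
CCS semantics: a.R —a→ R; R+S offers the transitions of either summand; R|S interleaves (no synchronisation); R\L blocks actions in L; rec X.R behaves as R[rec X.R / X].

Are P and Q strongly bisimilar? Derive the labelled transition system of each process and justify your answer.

LTS(P): 2 reachable states
  s0 = rec X. (a.0)\{b}\{a,c} + (a.b.X + (a.X + a.X)) ⊢ --a--▸ s0, --a--▸ s1
  s1 = b.(rec X. (a.0)\{b}\{a,c} + (a.b.X + (a.X + a.X))) ⊢ --b--▸ s0
LTS(Q): 2 reachable states
  t0 = rec X. (a.0)\{b}\{a,c} + (a.a.X + (a.X + a.X)) ⊢ --a--▸ t0, --a--▸ t1
  t1 = a.(rec X. (a.0)\{b}\{a,c} + (a.a.X + (a.X + a.X))) ⊢ --a--▸ t0
Partition-refinement fixed point:
  B0 = {s0}
  B1 = {s1}
  B2 = {t0, t1}
s0 ∈ B0, t0 ∈ B2 → different blocks

not bisimilar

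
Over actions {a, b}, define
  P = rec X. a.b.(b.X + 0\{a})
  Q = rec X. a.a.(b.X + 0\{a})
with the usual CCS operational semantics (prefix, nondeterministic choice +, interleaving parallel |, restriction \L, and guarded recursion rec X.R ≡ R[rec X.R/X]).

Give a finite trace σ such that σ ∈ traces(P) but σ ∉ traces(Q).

LTS(P): 3 reachable states
  m0 = rec X. a.b.(b.X + 0\{a}) ⊢ -a-> m1
  m1 = b.(b.(rec X. a.b.(b.X + 0\{a})) + 0\{a}) ⊢ -b-> m2
  m2 = b.(rec X. a.b.(b.X + 0\{a})) + 0\{a} ⊢ -b-> m0
LTS(Q): 3 reachable states
  n0 = rec X. a.a.(b.X + 0\{a}) ⊢ -a-> n1
  n1 = a.(b.(rec X. a.a.(b.X + 0\{a})) + 0\{a}) ⊢ -a-> n2
  n2 = b.(rec X. a.a.(b.X + 0\{a})) + 0\{a} ⊢ -b-> n0
Trace ⟨ab⟩ through P, begin at {m0}:
  [1] a ⇒ {m1}
  [2] b ⇒ {m2}
  ✓ P
Trace ⟨ab⟩ through Q, begin at {n0}:
  [1] a ⇒ {n1}
  [2] b ⇒ ∅  — Q cannot continue

ab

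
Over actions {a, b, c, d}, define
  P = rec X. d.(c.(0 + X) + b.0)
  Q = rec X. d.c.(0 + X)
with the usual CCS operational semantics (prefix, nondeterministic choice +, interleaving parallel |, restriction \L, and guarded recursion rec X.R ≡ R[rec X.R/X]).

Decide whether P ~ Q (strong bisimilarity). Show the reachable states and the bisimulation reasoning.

not bisimilar

Reachable graph of P (4 states):
  u0 = rec X. d.(c.(0 + X) + b.0) has moves ··d··> u1
  u1 = c.(0 + (rec X. d.(c.(0 + X) + b.0))) + b.0 has moves ··b··> u2, ··c··> u3
  u2 = 0 has moves ∅
  u3 = 0 + (rec X. d.(c.(0 + X) + b.0)) has moves ··d··> u1
Reachable graph of Q (3 states):
  v0 = rec X. d.c.(0 + X) has moves ··d··> v1
  v1 = c.(0 + (rec X. d.c.(0 + X))) has moves ··c··> v2
  v2 = 0 + (rec X. d.c.(0 + X)) has moves ··d··> v1
Bisimilarity quotient blocks:
  B0 = {u0, u3}
  B1 = {u1}
  B2 = {u2}
  B3 = {v0, v2}
  B4 = {v1}
u0 ∈ B0, v0 ∈ B3 → different blocks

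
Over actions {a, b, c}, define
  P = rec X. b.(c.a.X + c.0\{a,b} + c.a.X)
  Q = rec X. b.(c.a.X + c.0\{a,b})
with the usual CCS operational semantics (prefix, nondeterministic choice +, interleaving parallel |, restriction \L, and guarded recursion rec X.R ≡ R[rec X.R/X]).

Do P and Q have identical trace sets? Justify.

P's transition system — 4 states:
  u0 = rec X. b.(c.a.X + c.0\{a,b} + c.a.X) → ··b··> u1
  u1 = c.a.(rec X. b.(c.a.X + c.0\{a,b} + c.a.X)) + c.0\{a,b} + c.a.(rec X. b.(c.a.X + c.0\{a,b} + c.a.X)) → ··c··> u2, ··c··> u3
  u2 = 0\{a,b} → ·
  u3 = a.(rec X. b.(c.a.X + c.0\{a,b} + c.a.X)) → ··a··> u0
Q's transition system — 4 states:
  v0 = rec X. b.(c.a.X + c.0\{a,b}) → ··b··> v1
  v1 = c.a.(rec X. b.(c.a.X + c.0\{a,b})) + c.0\{a,b} → ··c··> v2, ··c··> v3
  v2 = 0\{a,b} → ·
  v3 = a.(rec X. b.(c.a.X + c.0\{a,b})) → ··a··> v0
Bisimilarity quotient blocks:
  B0 = {u0, v0}
  B1 = {u1, v1}
  B2 = {u2, v2}
  B3 = {u3, v3}
u0 ∈ B0, v0 ∈ B0 → same block
Bisimilar ⇒ trace-equivalent.

traces(P) = traces(Q)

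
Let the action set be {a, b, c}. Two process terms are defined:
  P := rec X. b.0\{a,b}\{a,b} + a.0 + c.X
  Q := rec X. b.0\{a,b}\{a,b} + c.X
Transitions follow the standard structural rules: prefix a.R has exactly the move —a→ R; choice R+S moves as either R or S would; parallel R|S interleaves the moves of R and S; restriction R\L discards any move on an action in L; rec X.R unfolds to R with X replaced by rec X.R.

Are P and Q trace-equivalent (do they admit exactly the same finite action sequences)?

LTS(P): 3 reachable states
  m0 = rec X. b.0\{a,b}\{a,b} + a.0 + c.X ⊢ --a--▸ m1, --b--▸ m2, --c--▸ m0
  m1 = 0 ⊢ ∅
  m2 = 0\{a,b}\{a,b} ⊢ ∅
LTS(Q): 2 reachable states
  n0 = rec X. b.0\{a,b}\{a,b} + c.X ⊢ --b--▸ n1, --c--▸ n0
  n1 = 0\{a,b}\{a,b} ⊢ ∅
Trace ⟨a⟩ through P, begin at {m0}:
  [1] a ⇒ {m1}
  — P admits the full trace.
Trace ⟨a⟩ through Q, begin at {n0}:
  [1] a ⇒ ∅  — Q cannot continue

NO — witness ⟨a⟩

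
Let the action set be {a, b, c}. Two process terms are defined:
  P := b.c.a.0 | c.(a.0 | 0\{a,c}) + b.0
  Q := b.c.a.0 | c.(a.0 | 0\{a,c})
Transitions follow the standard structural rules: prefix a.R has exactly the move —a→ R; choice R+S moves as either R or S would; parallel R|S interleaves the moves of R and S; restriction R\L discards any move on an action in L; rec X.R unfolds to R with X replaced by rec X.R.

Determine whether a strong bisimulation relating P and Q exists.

not bisimilar

LTS(P): 13 reachable states
  m0 = b.c.a.0 | c.(a.0 | 0\{a,c}) + b.0 ⊢ --b--▸ m1, --b--▸ m2, --c--▸ m3
  m1 = 0 ⊢ ∅
  m2 = c.a.0 | c.(a.0 | 0\{a,c}) ⊢ --c--▸ m4, --c--▸ m5
  m3 = b.c.a.0 | (a.0 | 0\{a,c}) ⊢ --a--▸ m6, --b--▸ m5
  m4 = a.0 | c.(a.0 | 0\{a,c}) ⊢ --a--▸ m7, --c--▸ m8
  m5 = c.a.0 | (a.0 | 0\{a,c}) ⊢ --a--▸ m9, --c--▸ m8
  m6 = b.c.a.0 | (0 | 0\{a,c}) ⊢ --b--▸ m9
  m7 = 0 | c.(a.0 | 0\{a,c}) ⊢ --c--▸ m10
  m8 = a.0 | (a.0 | 0\{a,c}) ⊢ --a--▸ m10, --a--▸ m11
  m9 = c.a.0 | (0 | 0\{a,c}) ⊢ --c--▸ m11
  m10 = 0 | (a.0 | 0\{a,c}) ⊢ --a--▸ m12
  m11 = a.0 | (0 | 0\{a,c}) ⊢ --a--▸ m12
  m12 = 0 | (0 | 0\{a,c}) ⊢ ∅
LTS(Q): 12 reachable states
  n0 = b.c.a.0 | c.(a.0 | 0\{a,c}) ⊢ --b--▸ n1, --c--▸ n2
  n1 = c.a.0 | c.(a.0 | 0\{a,c}) ⊢ --c--▸ n3, --c--▸ n4
  n2 = b.c.a.0 | (a.0 | 0\{a,c}) ⊢ --a--▸ n5, --b--▸ n4
  n3 = a.0 | c.(a.0 | 0\{a,c}) ⊢ --a--▸ n6, --c--▸ n7
  n4 = c.a.0 | (a.0 | 0\{a,c}) ⊢ --a--▸ n8, --c--▸ n7
  n5 = b.c.a.0 | (0 | 0\{a,c}) ⊢ --b--▸ n8
  n6 = 0 | c.(a.0 | 0\{a,c}) ⊢ --c--▸ n9
  n7 = a.0 | (a.0 | 0\{a,c}) ⊢ --a--▸ n10, --a--▸ n9
  n8 = c.a.0 | (0 | 0\{a,c}) ⊢ --c--▸ n10
  n9 = 0 | (a.0 | 0\{a,c}) ⊢ --a--▸ n11
  n10 = a.0 | (0 | 0\{a,c}) ⊢ --a--▸ n11
  n11 = 0 | (0 | 0\{a,c}) ⊢ ∅
Coarsest stable partition (strong bisimilarity classes):
  B0 = {m0}
  B1 = {m2, n1}
  B2 = {m4, m5, n3, n4}
  B3 = {m7, m9, n6, n8}
  B4 = {m10, m11, n10, n9}
  B5 = {m1, m12, n11}
  B6 = {m8, n7}
  B7 = {m3, n2}
  B8 = {m6, n5}
  B9 = {n0}
m0 ∈ B0, n0 ∈ B9 → different blocks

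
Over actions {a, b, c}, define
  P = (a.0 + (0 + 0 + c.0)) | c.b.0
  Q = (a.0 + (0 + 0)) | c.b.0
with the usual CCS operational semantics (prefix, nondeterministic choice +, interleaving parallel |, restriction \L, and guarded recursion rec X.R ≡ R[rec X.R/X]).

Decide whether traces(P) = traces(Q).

LTS(P): 6 reachable states
  u0 = (a.0 + (0 + 0 + c.0)) | c.b.0 ⊢ -a-> u1, -c-> u1, -c-> u2
  u1 = 0 | c.b.0 ⊢ -c-> u3
  u2 = (a.0 + (0 + 0 + c.0)) | b.0 ⊢ -a-> u3, -b-> u4, -c-> u3
  u3 = 0 | b.0 ⊢ -b-> u5
  u4 = (a.0 + (0 + 0 + c.0)) | 0 ⊢ -a-> u5, -c-> u5
  u5 = 0 | 0 ⊢ ∅
LTS(Q): 6 reachable states
  v0 = (a.0 + (0 + 0)) | c.b.0 ⊢ -a-> v1, -c-> v2
  v1 = 0 | c.b.0 ⊢ -c-> v3
  v2 = (a.0 + (0 + 0)) | b.0 ⊢ -a-> v3, -b-> v4
  v3 = 0 | b.0 ⊢ -b-> v5
  v4 = (a.0 + (0 + 0)) | 0 ⊢ -a-> v5
  v5 = 0 | 0 ⊢ ∅
Trace ⟨cc⟩ through P, begin at {u0}:
  after c @ step 1: {u1, u2}
  after c @ step 2: {u3}
  — P admits the full trace.
Trace ⟨cc⟩ through Q, begin at {v0}:
  after c @ step 1: {v2}
  after c @ step 2: ∅ (Q stuck)

NO — witness ⟨cc⟩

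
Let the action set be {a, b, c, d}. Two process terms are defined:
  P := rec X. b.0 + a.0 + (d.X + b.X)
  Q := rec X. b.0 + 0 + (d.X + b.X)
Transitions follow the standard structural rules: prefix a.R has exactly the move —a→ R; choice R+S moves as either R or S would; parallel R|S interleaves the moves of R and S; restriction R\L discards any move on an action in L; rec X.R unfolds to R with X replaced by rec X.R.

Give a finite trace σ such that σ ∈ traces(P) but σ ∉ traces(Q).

a

Reachable graph of P (2 states):
  p0 = rec X. b.0 + a.0 + (d.X + b.X) :: =a=> p1, =b=> p0, =b=> p1, =d=> p0
  p1 = 0 :: (no moves)
Reachable graph of Q (2 states):
  q0 = rec X. b.0 + 0 + (d.X + b.X) :: =b=> q0, =b=> q1, =d=> q0
  q1 = 0 :: (no moves)
Executing a from P (initial set {p0}):
  after a @ step 1: {p1}
  P completes σ.
Executing a from Q (initial set {q0}):
  after a @ step 1: ∅  — Q cannot continue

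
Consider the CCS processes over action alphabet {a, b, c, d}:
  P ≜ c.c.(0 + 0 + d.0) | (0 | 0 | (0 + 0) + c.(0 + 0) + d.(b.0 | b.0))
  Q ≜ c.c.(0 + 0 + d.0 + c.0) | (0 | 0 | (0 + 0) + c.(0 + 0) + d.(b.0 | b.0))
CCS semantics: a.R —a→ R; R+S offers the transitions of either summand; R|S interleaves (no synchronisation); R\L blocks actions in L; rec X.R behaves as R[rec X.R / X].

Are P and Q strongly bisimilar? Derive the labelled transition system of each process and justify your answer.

P's transition system — 24 states:
  s0 = c.c.(0 + 0 + d.0) | (0 | 0 | (0 + 0) + c.(0 + 0) + d.(b.0 | b.0)) ⊢ —c→ s1, —c→ s2, —d→ s3
  s1 = c.(0 + 0 + d.0) | (0 | 0 | (0 + 0) + c.(0 + 0) + d.(b.0 | b.0)) ⊢ —c→ s4, —c→ s5, —d→ s6
  s2 = c.c.(0 + 0 + d.0) | (0 + 0) ⊢ —c→ s5
  s3 = c.c.(0 + 0 + d.0) | (b.0 | b.0) ⊢ —b→ s7, —b→ s8, —c→ s6
  s4 = (0 + 0 + d.0) | (0 | 0 | (0 + 0) + c.(0 + 0) + d.(b.0 | b.0)) ⊢ —c→ s9, —d→ s10, —d→ s11
  s5 = c.(0 + 0 + d.0) | (0 + 0) ⊢ —c→ s9
  s6 = c.(0 + 0 + d.0) | (b.0 | b.0) ⊢ —b→ s12, —b→ s13, —c→ s10
  s7 = c.c.(0 + 0 + d.0) | (0 | b.0) ⊢ —b→ s14, —c→ s12
  s8 = c.c.(0 + 0 + d.0) | (b.0 | 0) ⊢ —b→ s14, —c→ s13
  s9 = (0 + 0 + d.0) | (0 + 0) ⊢ —d→ s15
  s10 = (0 + 0 + d.0) | (b.0 | b.0) ⊢ —b→ s16, —b→ s17, —d→ s18
  s11 = 0 | (0 | 0 | (0 + 0) + c.(0 + 0) + d.(b.0 | b.0)) ⊢ —c→ s15, —d→ s18
  s12 = c.(0 + 0 + d.0) | (0 | b.0) ⊢ —b→ s19, —c→ s16
  s13 = c.(0 + 0 + d.0) | (b.0 | 0) ⊢ —b→ s19, —c→ s17
  s14 = c.c.(0 + 0 + d.0) | (0 | 0) ⊢ —c→ s19
  s15 = 0 | (0 + 0) ⊢ ·
  s16 = (0 + 0 + d.0) | (0 | b.0) ⊢ —b→ s20, —d→ s21
  s17 = (0 + 0 + d.0) | (b.0 | 0) ⊢ —b→ s20, —d→ s22
  s18 = 0 | (b.0 | b.0) ⊢ —b→ s21, —b→ s22
  s19 = c.(0 + 0 + d.0) | (0 | 0) ⊢ —c→ s20
  s20 = (0 + 0 + d.0) | (0 | 0) ⊢ —d→ s23
  s21 = 0 | (0 | b.0) ⊢ —b→ s23
  s22 = 0 | (b.0 | 0) ⊢ —b→ s23
  s23 = 0 | (0 | 0) ⊢ ·
Q's transition system — 24 states:
  t0 = c.c.(0 + 0 + d.0 + c.0) | (0 | 0 | (0 + 0) + c.(0 + 0) + d.(b.0 | b.0)) ⊢ —c→ t1, —c→ t2, —d→ t3
  t1 = c.(0 + 0 + d.0 + c.0) | (0 | 0 | (0 + 0) + c.(0 + 0) + d.(b.0 | b.0)) ⊢ —c→ t4, —c→ t5, —d→ t6
  t2 = c.c.(0 + 0 + d.0 + c.0) | (0 + 0) ⊢ —c→ t5
  t3 = c.c.(0 + 0 + d.0 + c.0) | (b.0 | b.0) ⊢ —b→ t7, —b→ t8, —c→ t6
  t4 = (0 + 0 + d.0 + c.0) | (0 | 0 | (0 + 0) + c.(0 + 0) + d.(b.0 | b.0)) ⊢ —c→ t10, —c→ t9, —d→ t10, —d→ t11
  t5 = c.(0 + 0 + d.0 + c.0) | (0 + 0) ⊢ —c→ t9
  t6 = c.(0 + 0 + d.0 + c.0) | (b.0 | b.0) ⊢ —b→ t12, —b→ t13, —c→ t11
  t7 = c.c.(0 + 0 + d.0 + c.0) | (0 | b.0) ⊢ —b→ t14, —c→ t12
  t8 = c.c.(0 + 0 + d.0 + c.0) | (b.0 | 0) ⊢ —b→ t14, —c→ t13
  t9 = (0 + 0 + d.0 + c.0) | (0 + 0) ⊢ —c→ t15, —d→ t15
  t10 = 0 | (0 | 0 | (0 + 0) + c.(0 + 0) + d.(b.0 | b.0)) ⊢ —c→ t15, —d→ t16
  t11 = (0 + 0 + d.0 + c.0) | (b.0 | b.0) ⊢ —b→ t17, —b→ t18, —c→ t16, —d→ t16
  t12 = c.(0 + 0 + d.0 + c.0) | (0 | b.0) ⊢ —b→ t19, —c→ t17
  t13 = c.(0 + 0 + d.0 + c.0) | (b.0 | 0) ⊢ —b→ t19, —c→ t18
  t14 = c.c.(0 + 0 + d.0 + c.0) | (0 | 0) ⊢ —c→ t19
  t15 = 0 | (0 + 0) ⊢ ·
  t16 = 0 | (b.0 | b.0) ⊢ —b→ t20, —b→ t21
  t17 = (0 + 0 + d.0 + c.0) | (0 | b.0) ⊢ —b→ t22, —c→ t20, —d→ t20
  t18 = (0 + 0 + d.0 + c.0) | (b.0 | 0) ⊢ —b→ t22, —c→ t21, —d→ t21
  t19 = c.(0 + 0 + d.0 + c.0) | (0 | 0) ⊢ —c→ t22
  t20 = 0 | (0 | b.0) ⊢ —b→ t23
  t21 = 0 | (b.0 | 0) ⊢ —b→ t23
  t22 = (0 + 0 + d.0 + c.0) | (0 | 0) ⊢ —c→ t23, —d→ t23
  t23 = 0 | (0 | 0) ⊢ ·
Coarsest stable partition (strong bisimilarity classes):
  B0 = {s0}
  B1 = {s3}
  B2 = {s6}
  B3 = {s12, s13}
  B4 = {s19, s5}
  B5 = {s20, s9}
  B6 = {s15, s23, t15, t23}
  B7 = {s16, s17}
  B8 = {s21, s22, t20, t21}
  B9 = {s10}
  B10 = {s18, t16}
  B11 = {s7, s8}
  B12 = {s14, s2}
  B13 = {s1}
  B14 = {s4}
  B15 = {s11, t10}
  B16 = {t0}
  B17 = {t14, t2}
  B18 = {t19, t5}
  B19 = {t22, t9}
  B20 = {t3}
  B21 = {t7, t8}
  B22 = {t12, t13}
  B23 = {t17, t18}
  B24 = {t6}
  B25 = {t11}
  B26 = {t1}
  B27 = {t4}
s0 ∈ B0, t0 ∈ B16 → different blocks

NO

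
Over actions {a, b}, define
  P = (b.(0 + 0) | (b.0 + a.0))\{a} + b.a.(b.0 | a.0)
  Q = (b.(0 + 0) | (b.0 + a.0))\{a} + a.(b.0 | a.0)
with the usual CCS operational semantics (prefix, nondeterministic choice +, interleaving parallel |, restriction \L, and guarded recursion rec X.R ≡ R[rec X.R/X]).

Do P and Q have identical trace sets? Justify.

LTS(P): 9 reachable states
  p0 = (b.(0 + 0) | (b.0 + a.0))\{a} + b.a.(b.0 | a.0) ⊢ ··b··> p1, ··b··> p2, ··b··> p3
  p1 = ((0 + 0) | (b.0 + a.0))\{a} ⊢ ··b··> p4
  p2 = (b.(0 + 0) | 0)\{a} ⊢ ··b··> p4
  p3 = a.(b.0 | a.0) ⊢ ··a··> p5
  p4 = ((0 + 0) | 0)\{a} ⊢ (no moves)
  p5 = b.0 | a.0 ⊢ ··a··> p6, ··b··> p7
  p6 = b.0 | 0 ⊢ ··b··> p8
  p7 = 0 | a.0 ⊢ ··a··> p8
  p8 = 0 | 0 ⊢ (no moves)
LTS(Q): 8 reachable states
  q0 = (b.(0 + 0) | (b.0 + a.0))\{a} + a.(b.0 | a.0) ⊢ ··a··> q1, ··b··> q2, ··b··> q3
  q1 = b.0 | a.0 ⊢ ··a··> q4, ··b··> q5
  q2 = ((0 + 0) | (b.0 + a.0))\{a} ⊢ ··b··> q6
  q3 = (b.(0 + 0) | 0)\{a} ⊢ ··b··> q6
  q4 = b.0 | 0 ⊢ ··b··> q7
  q5 = 0 | a.0 ⊢ ··a··> q7
  q6 = ((0 + 0) | 0)\{a} ⊢ (no moves)
  q7 = 0 | 0 ⊢ (no moves)
Executing ba from P (initial set {p0}):
  step 1 (b): {p1, p2, p3}
  step 2 (a): {p5}
  P completes σ.
Executing ba from Q (initial set {q0}):
  step 1 (b): {q2, q3}
  step 2 (a): no successor for Q

NO — witness ⟨ba⟩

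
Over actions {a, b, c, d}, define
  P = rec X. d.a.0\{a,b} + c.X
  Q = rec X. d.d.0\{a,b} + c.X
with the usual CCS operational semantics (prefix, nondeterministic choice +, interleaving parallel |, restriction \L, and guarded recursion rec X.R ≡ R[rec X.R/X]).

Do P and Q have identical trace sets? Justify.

NO — witness ⟨da⟩

LTS(P): 3 reachable states
  u0 = rec X. d.a.0\{a,b} + c.X :: =c=> u0, =d=> u1
  u1 = a.0\{a,b} :: =a=> u2
  u2 = 0\{a,b} :: ∅
LTS(Q): 3 reachable states
  v0 = rec X. d.d.0\{a,b} + c.X :: =c=> v0, =d=> v1
  v1 = d.0\{a,b} :: =d=> v2
  v2 = 0\{a,b} :: ∅
Executing da from P (initial set {u0}):
  step 1 (d): {u1}
  step 2 (a): {u2}
  ✓ P
Executing da from Q (initial set {v0}):
  step 1 (d): {v1}
  step 2 (a): ∅ (Q stuck)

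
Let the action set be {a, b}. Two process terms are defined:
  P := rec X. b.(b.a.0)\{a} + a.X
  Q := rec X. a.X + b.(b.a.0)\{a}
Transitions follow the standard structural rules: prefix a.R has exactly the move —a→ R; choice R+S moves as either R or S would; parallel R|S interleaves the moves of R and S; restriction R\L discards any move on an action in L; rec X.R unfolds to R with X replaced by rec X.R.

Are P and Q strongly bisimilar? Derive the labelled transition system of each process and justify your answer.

P ~ Q

Reachable graph of P (3 states):
  m0 = rec X. b.(b.a.0)\{a} + a.X has moves =a=> m0, =b=> m1
  m1 = (b.a.0)\{a} has moves =b=> m2
  m2 = (a.0)\{a} has moves deadlocked
Reachable graph of Q (3 states):
  n0 = rec X. a.X + b.(b.a.0)\{a} has moves =a=> n0, =b=> n1
  n1 = (b.a.0)\{a} has moves =b=> n2
  n2 = (a.0)\{a} has moves deadlocked
Bisimilarity quotient blocks:
  B0 = {m0, n0}
  B1 = {m1, n1}
  B2 = {m2, n2}
m0 ∈ B0, n0 ∈ B0 → same block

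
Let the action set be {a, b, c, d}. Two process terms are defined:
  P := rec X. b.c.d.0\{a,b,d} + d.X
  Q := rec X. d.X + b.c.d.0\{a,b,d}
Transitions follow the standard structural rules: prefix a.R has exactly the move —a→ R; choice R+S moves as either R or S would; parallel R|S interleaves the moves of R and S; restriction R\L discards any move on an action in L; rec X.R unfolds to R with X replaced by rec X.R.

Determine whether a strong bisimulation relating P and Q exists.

Reachable graph of P (4 states):
  u0 = rec X. b.c.d.0\{a,b,d} + d.X ⊢ ··b··> u1, ··d··> u0
  u1 = c.d.0\{a,b,d} ⊢ ··c··> u2
  u2 = d.0\{a,b,d} ⊢ ··d··> u3
  u3 = 0\{a,b,d} ⊢ (no moves)
Reachable graph of Q (4 states):
  v0 = rec X. d.X + b.c.d.0\{a,b,d} ⊢ ··b··> v1, ··d··> v0
  v1 = c.d.0\{a,b,d} ⊢ ··c··> v2
  v2 = d.0\{a,b,d} ⊢ ··d··> v3
  v3 = 0\{a,b,d} ⊢ (no moves)
Coarsest stable partition (strong bisimilarity classes):
  B0 = {u0, v0}
  B1 = {u1, v1}
  B2 = {u2, v2}
  B3 = {u3, v3}
u0 ∈ B0, v0 ∈ B0 → same block

YES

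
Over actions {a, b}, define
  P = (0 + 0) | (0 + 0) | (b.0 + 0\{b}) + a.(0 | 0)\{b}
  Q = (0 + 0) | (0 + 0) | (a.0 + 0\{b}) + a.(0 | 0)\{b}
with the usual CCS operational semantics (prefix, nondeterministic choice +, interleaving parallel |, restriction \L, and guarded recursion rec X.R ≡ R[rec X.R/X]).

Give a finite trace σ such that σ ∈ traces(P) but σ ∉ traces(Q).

b

LTS(P): 3 reachable states
  u0 = (0 + 0) | (0 + 0) | (b.0 + 0\{b}) + a.(0 | 0)\{b} :: --a--▸ u1, --b--▸ u2
  u1 = (0 | 0)\{b} :: deadlocked
  u2 = (0 + 0) | (0 + 0) | 0 :: deadlocked
LTS(Q): 3 reachable states
  v0 = (0 + 0) | (0 + 0) | (a.0 + 0\{b}) + a.(0 | 0)\{b} :: --a--▸ v1, --a--▸ v2
  v1 = (0 + 0) | (0 + 0) | 0 :: deadlocked
  v2 = (0 | 0)\{b} :: deadlocked
Run σ = ⟨b⟩ on P: start {u0}
  step 1 (b): {u2}
  ✓ P
Run σ = ⟨b⟩ on Q: start {v0}
  step 1 (b): no successor for Q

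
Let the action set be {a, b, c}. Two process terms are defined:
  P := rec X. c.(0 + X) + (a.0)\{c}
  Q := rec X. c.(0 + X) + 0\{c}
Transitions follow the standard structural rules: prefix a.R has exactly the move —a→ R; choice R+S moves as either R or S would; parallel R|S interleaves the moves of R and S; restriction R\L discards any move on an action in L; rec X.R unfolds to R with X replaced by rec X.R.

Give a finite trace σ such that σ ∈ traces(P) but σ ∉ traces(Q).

a

P's transition system — 3 states:
  p0 = rec X. c.(0 + X) + (a.0)\{c} | --a--▸ p1, --c--▸ p2
  p1 = 0\{c} | ∅
  p2 = 0 + (rec X. c.(0 + X) + (a.0)\{c}) | --a--▸ p1, --c--▸ p2
Q's transition system — 2 states:
  q0 = rec X. c.(0 + X) + 0\{c} | --c--▸ q1
  q1 = 0 + (rec X. c.(0 + X) + 0\{c}) | --c--▸ q1
Trace ⟨a⟩ through P, begin at {p0}:
  after a @ step 1: {p1}
  — P admits the full trace.
Trace ⟨a⟩ through Q, begin at {q0}:
  after a @ step 1: ∅ (Q stuck)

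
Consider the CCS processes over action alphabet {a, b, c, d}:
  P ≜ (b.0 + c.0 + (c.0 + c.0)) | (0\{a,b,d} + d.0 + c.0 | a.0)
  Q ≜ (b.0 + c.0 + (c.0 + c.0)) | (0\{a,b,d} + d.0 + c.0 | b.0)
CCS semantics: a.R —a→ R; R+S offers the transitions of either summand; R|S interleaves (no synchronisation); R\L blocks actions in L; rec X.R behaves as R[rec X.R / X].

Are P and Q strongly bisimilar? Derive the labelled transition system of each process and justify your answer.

Reachable graph of P (10 states):
  m0 = (b.0 + c.0 + (c.0 + c.0)) | (0\{a,b,d} + d.0 + c.0 | a.0) → —a→ m1, —b→ m2, —c→ m2, —c→ m3, —d→ m4
  m1 = (b.0 + c.0 + (c.0 + c.0)) | (c.0 | 0) → —b→ m5, —c→ m5, —c→ m6
  m2 = 0 | (0\{a,b,d} + d.0 + c.0 | a.0) → —a→ m5, —c→ m7, —d→ m8
  m3 = (b.0 + c.0 + (c.0 + c.0)) | (0 | a.0) → —a→ m6, —b→ m7, —c→ m7
  m4 = (b.0 + c.0 + (c.0 + c.0)) | 0 → —b→ m8, —c→ m8
  m5 = 0 | (c.0 | 0) → —c→ m9
  m6 = (b.0 + c.0 + (c.0 + c.0)) | (0 | 0) → —b→ m9, —c→ m9
  m7 = 0 | (0 | a.0) → —a→ m9
  m8 = 0 | 0 → ·
  m9 = 0 | (0 | 0) → ·
Reachable graph of Q (10 states):
  n0 = (b.0 + c.0 + (c.0 + c.0)) | (0\{a,b,d} + d.0 + c.0 | b.0) → —b→ n1, —b→ n2, —c→ n2, —c→ n3, —d→ n4
  n1 = (b.0 + c.0 + (c.0 + c.0)) | (c.0 | 0) → —b→ n5, —c→ n5, —c→ n6
  n2 = 0 | (0\{a,b,d} + d.0 + c.0 | b.0) → —b→ n5, —c→ n7, —d→ n8
  n3 = (b.0 + c.0 + (c.0 + c.0)) | (0 | b.0) → —b→ n6, —b→ n7, —c→ n7
  n4 = (b.0 + c.0 + (c.0 + c.0)) | 0 → —b→ n8, —c→ n8
  n5 = 0 | (c.0 | 0) → —c→ n9
  n6 = (b.0 + c.0 + (c.0 + c.0)) | (0 | 0) → —b→ n9, —c→ n9
  n7 = 0 | (0 | b.0) → —b→ n9
  n8 = 0 | 0 → ·
  n9 = 0 | (0 | 0) → ·
Bisimilarity quotient blocks:
  B0 = {m0}
  B1 = {m4, m6, n4, n6}
  B2 = {m8, m9, n8, n9}
  B3 = {m2}
  B4 = {m5, n5}
  B5 = {m7}
  B6 = {m1, n1}
  B7 = {m3}
  B8 = {n0}
  B9 = {n2}
  B10 = {n7}
  B11 = {n3}
m0 ∈ B0, n0 ∈ B8 → different blocks

NO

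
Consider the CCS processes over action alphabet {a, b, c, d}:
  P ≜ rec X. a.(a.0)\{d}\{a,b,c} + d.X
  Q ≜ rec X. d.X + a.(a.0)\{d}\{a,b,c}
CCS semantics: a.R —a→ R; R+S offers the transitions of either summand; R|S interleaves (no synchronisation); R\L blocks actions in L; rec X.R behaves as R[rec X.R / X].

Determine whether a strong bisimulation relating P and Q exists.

P ~ Q

Reachable graph of P (2 states):
  m0 = rec X. a.(a.0)\{d}\{a,b,c} + d.X | =a=> m1, =d=> m0
  m1 = (a.0)\{d}\{a,b,c} | (no moves)
Reachable graph of Q (2 states):
  n0 = rec X. d.X + a.(a.0)\{d}\{a,b,c} | =a=> n1, =d=> n0
  n1 = (a.0)\{d}\{a,b,c} | (no moves)
Coarsest stable partition (strong bisimilarity classes):
  B0 = {m0, n0}
  B1 = {m1, n1}
m0 ∈ B0, n0 ∈ B0 → same block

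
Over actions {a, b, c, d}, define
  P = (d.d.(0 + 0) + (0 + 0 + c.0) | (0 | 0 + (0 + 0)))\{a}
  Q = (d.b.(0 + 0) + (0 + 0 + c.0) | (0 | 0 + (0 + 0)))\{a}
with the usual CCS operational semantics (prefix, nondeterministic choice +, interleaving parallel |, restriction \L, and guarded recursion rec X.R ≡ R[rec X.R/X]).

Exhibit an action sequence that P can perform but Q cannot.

dd

P's transition system — 4 states:
  m0 = (d.d.(0 + 0) + (0 + 0 + c.0) | (0 | 0 + (0 + 0)))\{a} → =c=> m1, =d=> m2
  m1 = (0 | (0 | 0 + (0 + 0)))\{a} → (no moves)
  m2 = (d.(0 + 0))\{a} → =d=> m3
  m3 = (0 + 0)\{a} → (no moves)
Q's transition system — 4 states:
  n0 = (d.b.(0 + 0) + (0 + 0 + c.0) | (0 | 0 + (0 + 0)))\{a} → =c=> n1, =d=> n2
  n1 = (0 | (0 | 0 + (0 + 0)))\{a} → (no moves)
  n2 = (b.(0 + 0))\{a} → =b=> n3
  n3 = (0 + 0)\{a} → (no moves)
Trace ⟨dd⟩ through P, begin at {m0}:
  [1] d ⇒ {m2}
  [2] d ⇒ {m3}
  P completes σ.
Trace ⟨dd⟩ through Q, begin at {n0}:
  [1] d ⇒ {n2}
  [2] d ⇒ ∅  — Q cannot continue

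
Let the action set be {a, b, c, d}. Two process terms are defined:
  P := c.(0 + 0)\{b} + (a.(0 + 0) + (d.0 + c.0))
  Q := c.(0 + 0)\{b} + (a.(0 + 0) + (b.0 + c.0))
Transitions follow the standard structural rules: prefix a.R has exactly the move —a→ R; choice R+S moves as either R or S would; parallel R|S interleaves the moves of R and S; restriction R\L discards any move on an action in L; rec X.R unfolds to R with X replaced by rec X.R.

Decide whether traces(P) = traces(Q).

Reachable graph of P (4 states):
  m0 = c.(0 + 0)\{b} + (a.(0 + 0) + (d.0 + c.0)) ⊢ —a→ m1, —c→ m2, —c→ m3, —d→ m3
  m1 = 0 + 0 ⊢ ·
  m2 = (0 + 0)\{b} ⊢ ·
  m3 = 0 ⊢ ·
Reachable graph of Q (4 states):
  n0 = c.(0 + 0)\{b} + (a.(0 + 0) + (b.0 + c.0)) ⊢ —a→ n1, —b→ n2, —c→ n2, —c→ n3
  n1 = 0 + 0 ⊢ ·
  n2 = 0 ⊢ ·
  n3 = (0 + 0)\{b} ⊢ ·
Trace ⟨d⟩ through P, begin at {m0}:
  after d @ step 1: {m3}
  — P admits the full trace.
Trace ⟨d⟩ through Q, begin at {n0}:
  after d @ step 1: ∅ (Q stuck)

traces(P) ≠ traces(Q) — witness ⟨d⟩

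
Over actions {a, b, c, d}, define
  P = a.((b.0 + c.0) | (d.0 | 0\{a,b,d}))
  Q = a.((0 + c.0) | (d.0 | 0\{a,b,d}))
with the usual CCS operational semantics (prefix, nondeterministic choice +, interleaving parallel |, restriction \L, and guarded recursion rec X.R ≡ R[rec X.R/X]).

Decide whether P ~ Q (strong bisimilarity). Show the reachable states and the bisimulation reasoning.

LTS(P): 5 reachable states
  p0 = a.((b.0 + c.0) | (d.0 | 0\{a,b,d})) | =a=> p1
  p1 = (b.0 + c.0) | (d.0 | 0\{a,b,d}) | =b=> p2, =c=> p2, =d=> p3
  p2 = 0 | (d.0 | 0\{a,b,d}) | =d=> p4
  p3 = (b.0 + c.0) | (0 | 0\{a,b,d}) | =b=> p4, =c=> p4
  p4 = 0 | (0 | 0\{a,b,d}) | deadlocked
LTS(Q): 5 reachable states
  q0 = a.((0 + c.0) | (d.0 | 0\{a,b,d})) | =a=> q1
  q1 = (0 + c.0) | (d.0 | 0\{a,b,d}) | =c=> q2, =d=> q3
  q2 = 0 | (d.0 | 0\{a,b,d}) | =d=> q4
  q3 = (0 + c.0) | (0 | 0\{a,b,d}) | =c=> q4
  q4 = 0 | (0 | 0\{a,b,d}) | deadlocked
Bisimilarity quotient blocks:
  B0 = {p0}
  B1 = {p1}
  B2 = {p2, q2}
  B3 = {p4, q4}
  B4 = {p3}
  B5 = {q0}
  B6 = {q1}
  B7 = {q3}
p0 ∈ B0, q0 ∈ B5 → different blocks

NO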